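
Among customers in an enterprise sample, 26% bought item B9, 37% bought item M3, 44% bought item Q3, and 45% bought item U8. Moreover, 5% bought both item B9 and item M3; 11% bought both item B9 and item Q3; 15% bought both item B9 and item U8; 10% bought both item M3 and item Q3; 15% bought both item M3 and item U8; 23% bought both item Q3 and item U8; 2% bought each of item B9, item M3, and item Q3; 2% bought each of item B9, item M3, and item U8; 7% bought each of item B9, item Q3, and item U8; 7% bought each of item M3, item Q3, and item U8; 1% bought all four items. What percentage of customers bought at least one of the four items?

P(union) = 26 + 37 + 44 + 45 − 5 − 11 − 15 − 10 − 15 − 23 + 2 + 2 + 7 + 7 − 1 = 90%

90%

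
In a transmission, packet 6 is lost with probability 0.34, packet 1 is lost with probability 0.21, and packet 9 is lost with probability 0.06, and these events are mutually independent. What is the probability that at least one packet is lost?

P(none) = (1 − 0.34) × (1 − 0.21) × (1 − 0.06) = 0.66 × 0.79 × 0.94 = 0.490116
P(at least one) = 1 − 0.490116 = 0.509884

0.509884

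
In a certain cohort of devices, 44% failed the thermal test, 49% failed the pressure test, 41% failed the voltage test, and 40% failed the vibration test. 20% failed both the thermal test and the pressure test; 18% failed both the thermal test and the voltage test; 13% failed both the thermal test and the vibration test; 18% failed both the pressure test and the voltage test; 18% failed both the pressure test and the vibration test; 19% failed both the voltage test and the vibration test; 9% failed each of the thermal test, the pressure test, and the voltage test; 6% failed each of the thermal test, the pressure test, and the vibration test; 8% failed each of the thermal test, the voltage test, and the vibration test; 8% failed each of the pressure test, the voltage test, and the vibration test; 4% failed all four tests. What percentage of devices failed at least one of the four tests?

95%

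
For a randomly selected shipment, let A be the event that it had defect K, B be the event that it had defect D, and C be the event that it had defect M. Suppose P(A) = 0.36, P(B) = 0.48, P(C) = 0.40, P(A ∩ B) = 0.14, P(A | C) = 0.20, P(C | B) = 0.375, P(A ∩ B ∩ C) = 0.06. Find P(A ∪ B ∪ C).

P(A ∩ C) = P(C)·P(A|C) = 0.40 × 0.20 = 0.08
P(B ∩ C) = P(B)·P(C|B) = 0.48 × 0.375 = 0.18
Using inclusion–exclusion:
P(A ∪ B ∪ C) = 0.36 + 0.48 + 0.40 − 0.14 − 0.08 − 0.18 + 0.06 = 0.90

0.90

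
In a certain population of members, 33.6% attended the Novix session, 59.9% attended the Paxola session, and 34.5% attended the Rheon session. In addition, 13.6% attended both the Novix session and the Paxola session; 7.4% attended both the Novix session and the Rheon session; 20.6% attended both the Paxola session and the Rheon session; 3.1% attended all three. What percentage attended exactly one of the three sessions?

P(exactly one) = 33.6 + 59.9 + 34.5 − 2·13.6 − 2·7.4 − 2·20.6 + 3·3.1 = 54.1%

54.1%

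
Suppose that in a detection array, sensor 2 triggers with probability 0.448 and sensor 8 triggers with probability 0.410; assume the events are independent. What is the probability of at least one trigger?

P(none) = (1 − 0.448) × (1 − 0.410) = 0.552 × 0.590 = 0.32568
P(at least one) = 1 − 0.32568 = 0.67432

0.67432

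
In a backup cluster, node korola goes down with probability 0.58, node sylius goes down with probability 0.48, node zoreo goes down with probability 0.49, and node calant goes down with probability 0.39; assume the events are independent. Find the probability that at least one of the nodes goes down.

Independence gives P(none) = ∏(1 − pᵢ).
P(none) = (1 − 0.58) × (1 − 0.48) × (1 − 0.49) × (1 − 0.39) = 0.42 × 0.52 × 0.51 × 0.61 = 0.06794424
P(at least one) = 1 − 0.06794424 = 0.93205576

0.93205576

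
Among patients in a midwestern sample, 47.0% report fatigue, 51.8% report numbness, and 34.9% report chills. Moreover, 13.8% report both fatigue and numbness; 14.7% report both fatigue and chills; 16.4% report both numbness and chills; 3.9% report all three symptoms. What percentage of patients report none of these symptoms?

7.3%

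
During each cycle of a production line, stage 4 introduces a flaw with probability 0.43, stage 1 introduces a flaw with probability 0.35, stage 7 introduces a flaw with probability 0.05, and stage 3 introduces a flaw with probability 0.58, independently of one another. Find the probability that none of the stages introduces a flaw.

0.1478295

P(none) = (1 − 0.43) × (1 − 0.35) × (1 − 0.05) × (1 − 0.58) = 0.57 × 0.65 × 0.95 × 0.42 = 0.1478295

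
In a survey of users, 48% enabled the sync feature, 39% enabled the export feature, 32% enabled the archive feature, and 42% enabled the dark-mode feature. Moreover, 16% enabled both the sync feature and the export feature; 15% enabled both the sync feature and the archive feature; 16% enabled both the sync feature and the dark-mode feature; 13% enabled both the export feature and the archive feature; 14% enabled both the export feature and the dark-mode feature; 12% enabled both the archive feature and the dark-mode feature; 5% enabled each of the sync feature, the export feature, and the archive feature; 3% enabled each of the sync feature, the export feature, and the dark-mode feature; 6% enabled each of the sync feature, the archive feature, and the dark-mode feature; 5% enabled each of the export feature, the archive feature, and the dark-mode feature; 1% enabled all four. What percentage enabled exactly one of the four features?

P(exactly one) = 48 + 39 + 32 + 42 − 2·16 − 2·15 − 2·16 − 2·13 − 2·14 − 2·12 + 3·5 + 3·3 + 3·6 + 3·5 − 4·1 = 42%

42%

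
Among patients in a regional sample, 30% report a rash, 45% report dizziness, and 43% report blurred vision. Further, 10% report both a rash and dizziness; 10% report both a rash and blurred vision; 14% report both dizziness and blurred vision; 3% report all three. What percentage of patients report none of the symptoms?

13%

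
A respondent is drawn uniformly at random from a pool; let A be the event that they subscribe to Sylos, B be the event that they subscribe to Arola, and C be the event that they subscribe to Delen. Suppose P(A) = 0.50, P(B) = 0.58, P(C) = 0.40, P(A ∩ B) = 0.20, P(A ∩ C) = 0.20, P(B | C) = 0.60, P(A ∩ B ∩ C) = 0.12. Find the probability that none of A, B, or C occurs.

P(B ∩ C) = P(C)·P(B|C) = 0.40 × 0.60 = 0.24
P(A ∪ B ∪ C) = 0.50 + 0.58 + 0.40 − 0.20 − 0.20 − 0.24 + 0.12 = 0.96
P(none) = 1 − 0.96 = 0.04

0.04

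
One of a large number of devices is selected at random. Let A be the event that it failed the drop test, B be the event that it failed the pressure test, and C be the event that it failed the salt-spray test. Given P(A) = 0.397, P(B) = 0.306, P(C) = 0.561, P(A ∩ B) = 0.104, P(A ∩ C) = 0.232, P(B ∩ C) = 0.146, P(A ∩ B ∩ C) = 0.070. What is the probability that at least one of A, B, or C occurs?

Inclusion–exclusion gives
P(A ∪ B ∪ C) = 0.397 + 0.306 + 0.561 − 0.104 − 0.232 − 0.146 + 0.070 = 0.852

0.852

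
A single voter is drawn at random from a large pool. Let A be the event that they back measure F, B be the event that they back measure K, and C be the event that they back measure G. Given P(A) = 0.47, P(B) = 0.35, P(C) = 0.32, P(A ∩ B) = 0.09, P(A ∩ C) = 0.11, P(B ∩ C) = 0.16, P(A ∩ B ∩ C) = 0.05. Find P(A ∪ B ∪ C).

P(A ∪ B ∪ C) = 0.47 + 0.35 + 0.32 − 0.09 − 0.11 − 0.16 + 0.05 = 0.83

0.83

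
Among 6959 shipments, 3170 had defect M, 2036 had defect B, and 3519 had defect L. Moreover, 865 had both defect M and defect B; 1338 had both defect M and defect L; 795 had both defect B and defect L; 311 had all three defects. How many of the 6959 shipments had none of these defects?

921

Inclusion–exclusion gives
N(≥1) = 3170 + 2036 + 3519 − 865 − 1338 − 795 + 311 = 6038
None: 6959 − 6038 = 921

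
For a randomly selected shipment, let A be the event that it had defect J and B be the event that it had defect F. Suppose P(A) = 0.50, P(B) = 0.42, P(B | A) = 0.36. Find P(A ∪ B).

P(A ∩ B) = P(A)·P(B|A) = 0.50 × 0.36 = 0.18
By inclusion–exclusion:
P(A ∪ B) = 0.50 + 0.42 − 0.18 = 0.74

0.74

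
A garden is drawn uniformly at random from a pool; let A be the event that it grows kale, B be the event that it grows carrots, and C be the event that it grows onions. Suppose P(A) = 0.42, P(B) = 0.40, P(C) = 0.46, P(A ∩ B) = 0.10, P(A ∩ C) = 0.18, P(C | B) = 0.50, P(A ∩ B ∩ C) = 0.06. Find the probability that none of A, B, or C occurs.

P(B ∩ C) = P(B)·P(C|B) = 0.40 × 0.50 = 0.20
P(A ∪ B ∪ C) = 0.42 + 0.40 + 0.46 − 0.10 − 0.18 − 0.20 + 0.06 = 0.86
P(none) = 1 − 0.86 = 0.14

0.14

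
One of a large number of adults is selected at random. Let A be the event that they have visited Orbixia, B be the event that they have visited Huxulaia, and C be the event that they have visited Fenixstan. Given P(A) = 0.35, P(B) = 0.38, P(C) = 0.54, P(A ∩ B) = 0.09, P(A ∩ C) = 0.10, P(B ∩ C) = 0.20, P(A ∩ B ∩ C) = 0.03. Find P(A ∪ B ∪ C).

0.91

P(A ∪ B ∪ C) = 0.35 + 0.38 + 0.54 − 0.09 − 0.10 − 0.20 + 0.03 = 0.91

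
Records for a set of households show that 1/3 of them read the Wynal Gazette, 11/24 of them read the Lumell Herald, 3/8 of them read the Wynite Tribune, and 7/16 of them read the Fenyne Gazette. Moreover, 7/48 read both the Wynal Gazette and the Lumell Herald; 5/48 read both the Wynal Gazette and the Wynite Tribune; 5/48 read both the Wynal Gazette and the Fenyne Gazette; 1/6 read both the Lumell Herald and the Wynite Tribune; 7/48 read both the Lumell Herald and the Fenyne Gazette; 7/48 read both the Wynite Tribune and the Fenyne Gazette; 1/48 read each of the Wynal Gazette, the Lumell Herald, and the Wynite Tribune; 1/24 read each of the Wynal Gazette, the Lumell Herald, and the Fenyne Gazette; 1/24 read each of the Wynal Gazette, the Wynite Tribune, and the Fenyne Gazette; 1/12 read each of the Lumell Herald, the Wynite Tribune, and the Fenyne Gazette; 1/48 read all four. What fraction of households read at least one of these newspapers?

23/24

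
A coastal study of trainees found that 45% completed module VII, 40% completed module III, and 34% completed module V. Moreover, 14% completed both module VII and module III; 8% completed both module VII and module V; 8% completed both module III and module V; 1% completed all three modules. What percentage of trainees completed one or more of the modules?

90%

By inclusion–exclusion:
P(at least one) = 45 + 40 + 34 − 14 − 8 − 8 + 1 = 90%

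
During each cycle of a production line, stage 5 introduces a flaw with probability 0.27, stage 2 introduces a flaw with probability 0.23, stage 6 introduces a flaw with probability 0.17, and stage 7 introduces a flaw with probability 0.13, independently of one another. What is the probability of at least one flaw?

0.59410759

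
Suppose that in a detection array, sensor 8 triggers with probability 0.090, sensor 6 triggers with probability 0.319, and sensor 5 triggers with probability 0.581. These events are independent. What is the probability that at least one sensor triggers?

P(none) = (1 − 0.090) × (1 − 0.319) × (1 − 0.581) = 0.910 × 0.681 × 0.419 = 0.25965849
P(at least one) = 1 − 0.25965849 = 0.74034151

0.74034151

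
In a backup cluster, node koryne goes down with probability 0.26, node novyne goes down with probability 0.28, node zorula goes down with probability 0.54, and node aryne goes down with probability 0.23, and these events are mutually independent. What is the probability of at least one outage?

0.81128224

P(none) = (1 − 0.26) × (1 − 0.28) × (1 − 0.54) × (1 − 0.23) = 0.74 × 0.72 × 0.46 × 0.77 = 0.18871776
P(at least one) = 1 − 0.18871776 = 0.81128224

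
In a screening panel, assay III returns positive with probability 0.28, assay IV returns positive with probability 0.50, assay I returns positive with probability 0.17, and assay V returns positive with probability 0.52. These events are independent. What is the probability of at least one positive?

0.856576

Since the events are independent, P(none) is the product of the individual non-occurrence probabilities.
P(none) = (1 − 0.28) × (1 − 0.50) × (1 − 0.17) × (1 − 0.52) = 0.72 × 0.50 × 0.83 × 0.48 = 0.143424
P(at least one) = 1 − 0.143424 = 0.856576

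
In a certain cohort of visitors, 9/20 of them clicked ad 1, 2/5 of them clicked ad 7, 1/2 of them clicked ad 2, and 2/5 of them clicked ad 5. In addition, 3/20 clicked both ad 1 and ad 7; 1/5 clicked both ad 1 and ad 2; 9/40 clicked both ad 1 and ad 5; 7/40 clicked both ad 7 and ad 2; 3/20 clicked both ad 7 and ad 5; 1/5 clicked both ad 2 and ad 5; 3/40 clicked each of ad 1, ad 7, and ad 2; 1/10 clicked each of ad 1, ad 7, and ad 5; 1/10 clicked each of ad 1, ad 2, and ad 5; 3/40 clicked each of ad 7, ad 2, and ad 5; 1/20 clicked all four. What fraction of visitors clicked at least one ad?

Apply inclusion-exclusion:
P(≥1) = 9/20 + 2/5 + 1/2 + 2/5 − 3/20 − 1/5 − 9/40 − 7/40 − 3/20 − 1/5 + 3/40 + 1/10 + 1/10 + 3/40 − 1/20 = 19/20

19/20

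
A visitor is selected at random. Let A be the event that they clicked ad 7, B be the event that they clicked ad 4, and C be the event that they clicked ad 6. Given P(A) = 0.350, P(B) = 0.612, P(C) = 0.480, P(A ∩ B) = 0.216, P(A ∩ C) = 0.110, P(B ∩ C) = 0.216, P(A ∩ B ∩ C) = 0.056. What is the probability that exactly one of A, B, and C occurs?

By inclusion–exclusion (exactly-one form):
P(exactly one) = 0.350 + 0.612 + 0.480 − 2·0.216 − 2·0.110 − 2·0.216 + 3·0.056 = 0.526

0.526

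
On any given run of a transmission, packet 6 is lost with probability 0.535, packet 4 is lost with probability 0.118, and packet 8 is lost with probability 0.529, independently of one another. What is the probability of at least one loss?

0.80682877

P(none) = (1 − 0.535) × (1 − 0.118) × (1 − 0.529) = 0.465 × 0.882 × 0.471 = 0.19317123
P(at least one) = 1 − 0.19317123 = 0.80682877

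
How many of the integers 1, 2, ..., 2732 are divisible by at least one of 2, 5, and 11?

1738

1366 + 546 + 248 − 273 − 124 − 49 + 24 = 1738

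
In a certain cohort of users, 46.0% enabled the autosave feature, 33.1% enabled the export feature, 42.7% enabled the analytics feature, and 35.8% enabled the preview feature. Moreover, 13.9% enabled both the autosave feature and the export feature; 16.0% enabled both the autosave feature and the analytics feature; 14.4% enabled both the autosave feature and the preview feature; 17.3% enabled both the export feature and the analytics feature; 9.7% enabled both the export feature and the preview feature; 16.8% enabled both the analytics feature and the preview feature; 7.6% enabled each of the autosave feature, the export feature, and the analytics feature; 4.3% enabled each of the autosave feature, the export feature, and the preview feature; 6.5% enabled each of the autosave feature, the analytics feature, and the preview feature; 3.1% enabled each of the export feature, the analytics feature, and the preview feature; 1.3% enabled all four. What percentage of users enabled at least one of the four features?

89.7%

P(≥1) = 46.0 + 33.1 + 42.7 + 35.8 − 13.9 − 16.0 − 14.4 − 17.3 − 9.7 − 16.8 + 7.6 + 4.3 + 6.5 + 3.1 − 1.3 = 89.7%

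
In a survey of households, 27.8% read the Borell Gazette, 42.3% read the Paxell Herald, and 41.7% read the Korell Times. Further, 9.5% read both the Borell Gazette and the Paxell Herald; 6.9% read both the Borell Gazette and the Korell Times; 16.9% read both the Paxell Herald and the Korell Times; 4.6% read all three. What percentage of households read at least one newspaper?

P(at least one) = 27.8 + 42.3 + 41.7 − 9.5 − 6.9 − 16.9 + 4.6 = 83.1%

83.1%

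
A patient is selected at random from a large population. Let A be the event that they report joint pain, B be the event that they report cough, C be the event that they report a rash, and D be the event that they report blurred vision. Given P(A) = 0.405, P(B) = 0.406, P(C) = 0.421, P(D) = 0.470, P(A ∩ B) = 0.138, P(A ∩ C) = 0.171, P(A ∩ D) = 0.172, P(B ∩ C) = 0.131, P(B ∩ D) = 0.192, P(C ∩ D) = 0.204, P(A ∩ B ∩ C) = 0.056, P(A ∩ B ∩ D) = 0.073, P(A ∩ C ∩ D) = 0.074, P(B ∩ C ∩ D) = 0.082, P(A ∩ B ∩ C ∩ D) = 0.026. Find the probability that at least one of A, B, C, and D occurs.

0.953

Apply inclusion-exclusion:
P(A ∪ B ∪ C ∪ D) = 0.405 + 0.406 + 0.421 + 0.470 − 0.138 − 0.171 − 0.172 − 0.131 − 0.192 − 0.204 + 0.056 + 0.073 + 0.074 + 0.082 − 0.026 = 0.953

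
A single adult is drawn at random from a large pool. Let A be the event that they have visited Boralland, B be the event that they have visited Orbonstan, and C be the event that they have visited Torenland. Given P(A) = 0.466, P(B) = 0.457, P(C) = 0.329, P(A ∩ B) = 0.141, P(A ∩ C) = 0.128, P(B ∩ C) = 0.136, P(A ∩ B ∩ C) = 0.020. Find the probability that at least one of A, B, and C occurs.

Apply inclusion-exclusion:
P(A ∪ B ∪ C) = 0.466 + 0.457 + 0.329 − 0.141 − 0.128 − 0.136 + 0.020 = 0.867

0.867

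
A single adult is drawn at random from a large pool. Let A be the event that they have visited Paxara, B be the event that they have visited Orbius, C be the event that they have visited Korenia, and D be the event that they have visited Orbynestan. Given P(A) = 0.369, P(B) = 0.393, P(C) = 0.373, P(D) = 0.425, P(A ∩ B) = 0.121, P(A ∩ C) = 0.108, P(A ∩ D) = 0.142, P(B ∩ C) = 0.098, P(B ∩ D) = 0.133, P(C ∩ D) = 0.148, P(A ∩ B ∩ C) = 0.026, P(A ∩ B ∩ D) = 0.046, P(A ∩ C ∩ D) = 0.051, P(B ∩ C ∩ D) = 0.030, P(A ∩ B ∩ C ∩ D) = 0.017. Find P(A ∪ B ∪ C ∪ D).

0.946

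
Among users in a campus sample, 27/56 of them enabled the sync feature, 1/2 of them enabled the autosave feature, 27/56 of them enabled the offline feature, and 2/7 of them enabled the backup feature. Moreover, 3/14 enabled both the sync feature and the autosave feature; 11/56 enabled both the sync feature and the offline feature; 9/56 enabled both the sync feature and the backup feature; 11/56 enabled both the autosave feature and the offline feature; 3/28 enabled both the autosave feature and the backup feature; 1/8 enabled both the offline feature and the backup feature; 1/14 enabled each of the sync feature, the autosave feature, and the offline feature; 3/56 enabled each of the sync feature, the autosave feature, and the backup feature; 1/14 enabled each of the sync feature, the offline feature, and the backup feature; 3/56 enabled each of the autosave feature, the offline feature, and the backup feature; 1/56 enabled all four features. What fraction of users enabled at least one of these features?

55/56

By inclusion–exclusion:
P(≥1) = 27/56 + 1/2 + 27/56 + 2/7 − 3/14 − 11/56 − 9/56 − 11/56 − 3/28 − 1/8 + 1/14 + 3/56 + 1/14 + 3/56 − 1/56 = 55/56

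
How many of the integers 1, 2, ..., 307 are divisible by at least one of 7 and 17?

59

floor(307/7) + floor(307/17) − floor(307/119) = 43 + 18 − 2 = 59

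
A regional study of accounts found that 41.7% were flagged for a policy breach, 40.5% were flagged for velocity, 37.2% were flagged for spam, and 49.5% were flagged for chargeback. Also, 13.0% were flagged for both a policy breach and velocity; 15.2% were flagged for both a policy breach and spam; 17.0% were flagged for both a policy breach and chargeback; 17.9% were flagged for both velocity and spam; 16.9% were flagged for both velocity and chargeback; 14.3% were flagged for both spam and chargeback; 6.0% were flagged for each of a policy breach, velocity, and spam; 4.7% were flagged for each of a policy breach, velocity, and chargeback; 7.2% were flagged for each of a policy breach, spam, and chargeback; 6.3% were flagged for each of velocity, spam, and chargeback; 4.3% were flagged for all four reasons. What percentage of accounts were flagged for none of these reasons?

By inclusion–exclusion:
P(union) = 41.7 + 40.5 + 37.2 + 49.5 − 13.0 − 15.2 − 17.0 − 17.9 − 16.9 − 14.3 + 6.0 + 4.7 + 7.2 + 6.3 − 4.3 = 94.5%
P(none) = 100% − 94.5% = 5.5%

5.5%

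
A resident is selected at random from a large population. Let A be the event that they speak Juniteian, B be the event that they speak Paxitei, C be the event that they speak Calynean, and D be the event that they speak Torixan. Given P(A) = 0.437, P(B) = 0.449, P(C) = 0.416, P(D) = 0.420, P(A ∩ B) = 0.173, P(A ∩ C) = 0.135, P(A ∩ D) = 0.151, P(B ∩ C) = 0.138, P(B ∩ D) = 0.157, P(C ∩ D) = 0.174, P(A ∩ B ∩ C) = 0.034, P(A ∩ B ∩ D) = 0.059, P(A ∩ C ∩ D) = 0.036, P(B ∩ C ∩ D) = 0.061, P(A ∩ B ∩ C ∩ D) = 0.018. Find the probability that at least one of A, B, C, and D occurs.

0.966

P(A ∪ B ∪ C ∪ D) = 0.437 + 0.449 + 0.416 + 0.420 − 0.173 − 0.135 − 0.151 − 0.138 − 0.157 − 0.174 + 0.034 + 0.059 + 0.036 + 0.061 − 0.018 = 0.966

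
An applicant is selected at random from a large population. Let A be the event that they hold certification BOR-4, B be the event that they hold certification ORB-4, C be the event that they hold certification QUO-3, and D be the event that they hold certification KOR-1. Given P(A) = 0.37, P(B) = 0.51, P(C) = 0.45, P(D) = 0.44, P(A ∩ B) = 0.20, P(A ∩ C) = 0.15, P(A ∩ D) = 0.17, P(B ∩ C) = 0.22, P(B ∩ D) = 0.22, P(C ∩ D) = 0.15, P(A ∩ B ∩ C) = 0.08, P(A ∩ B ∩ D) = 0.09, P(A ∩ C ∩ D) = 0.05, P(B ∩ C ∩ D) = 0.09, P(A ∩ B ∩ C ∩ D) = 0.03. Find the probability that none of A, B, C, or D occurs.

0.06

P(A ∪ B ∪ C ∪ D) = 0.37 + 0.51 + 0.45 + 0.44 − 0.20 − 0.15 − 0.17 − 0.22 − 0.22 − 0.15 + 0.08 + 0.09 + 0.05 + 0.09 − 0.03 = 0.94
P(none) = 1 − 0.94 = 0.06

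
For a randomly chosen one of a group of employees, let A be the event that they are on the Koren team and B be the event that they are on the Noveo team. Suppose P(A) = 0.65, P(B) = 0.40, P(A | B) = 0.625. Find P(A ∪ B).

0.80

P(A ∩ B) = P(B)·P(A|B) = 0.40 × 0.625 = 0.25
Using inclusion–exclusion:
P(A ∪ B) = 0.65 + 0.40 − 0.25 = 0.80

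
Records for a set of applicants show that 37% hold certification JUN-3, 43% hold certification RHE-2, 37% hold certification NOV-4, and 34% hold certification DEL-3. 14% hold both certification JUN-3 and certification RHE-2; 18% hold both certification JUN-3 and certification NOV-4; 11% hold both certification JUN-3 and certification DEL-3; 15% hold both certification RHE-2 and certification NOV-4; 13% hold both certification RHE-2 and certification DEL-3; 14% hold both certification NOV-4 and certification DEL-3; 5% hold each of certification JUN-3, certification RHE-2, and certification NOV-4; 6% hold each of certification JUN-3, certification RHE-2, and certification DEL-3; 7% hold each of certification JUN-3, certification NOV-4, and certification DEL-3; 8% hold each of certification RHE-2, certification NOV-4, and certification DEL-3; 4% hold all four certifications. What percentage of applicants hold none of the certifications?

By inclusion-exclusion,
P(≥1) = 37 + 43 + 37 + 34 − 14 − 18 − 11 − 15 − 13 − 14 + 5 + 6 + 7 + 8 − 4 = 88%
P(none) = 100% − 88% = 12%

12%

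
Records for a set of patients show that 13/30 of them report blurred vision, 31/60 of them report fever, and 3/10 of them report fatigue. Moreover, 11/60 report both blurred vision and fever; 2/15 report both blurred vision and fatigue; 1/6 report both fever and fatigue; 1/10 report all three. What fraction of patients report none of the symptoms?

By inclusion–exclusion:
P(union) = 13/30 + 31/60 + 3/10 − 11/60 − 2/15 − 1/6 + 1/10 = 13/15
P(none) = 1 − 13/15 = 2/15

2/15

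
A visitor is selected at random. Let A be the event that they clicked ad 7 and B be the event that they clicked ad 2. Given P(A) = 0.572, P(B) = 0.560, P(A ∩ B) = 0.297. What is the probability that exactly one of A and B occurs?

0.538

P(exactly one) = 0.572 + 0.560 − 2·0.297 = 0.538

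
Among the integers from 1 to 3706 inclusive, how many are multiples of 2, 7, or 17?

2211

By inclusion–exclusion:
floor(3706/2) + floor(3706/7) + floor(3706/17) − floor(3706/14) − floor(3706/34) − floor(3706/119) + floor(3706/238) = 1853 + 529 + 218 − 264 − 109 − 31 + 15 = 2211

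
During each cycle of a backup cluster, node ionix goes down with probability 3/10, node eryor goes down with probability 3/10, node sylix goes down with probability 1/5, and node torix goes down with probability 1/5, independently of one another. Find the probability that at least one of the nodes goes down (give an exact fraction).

429/625

P(none) = (1 − 3/10) × (1 − 3/10) × (1 − 1/5) × (1 − 1/5) = 7/10 × 7/10 × 4/5 × 4/5 = 196/625
P(at least one) = 1 − 196/625 = 429/625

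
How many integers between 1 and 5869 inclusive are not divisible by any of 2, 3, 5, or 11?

1423

Using inclusion–exclusion:
⌊5869/2⌋ + ⌊5869/3⌋ + ⌊5869/5⌋ + ⌊5869/11⌋ − ⌊5869/6⌋ − ⌊5869/10⌋ − ⌊5869/22⌋ − ⌊5869/15⌋ − ⌊5869/33⌋ − ⌊5869/55⌋ + ⌊5869/30⌋ + ⌊5869/66⌋ + ⌊5869/110⌋ + ⌊5869/165⌋ − ⌊5869/330⌋ = 2934 + 1956 + 1173 + 533 − 978 − 586 − 266 − 391 − 177 − 106 + 195 + 88 + 53 + 35 − 17 = 4446
5869 − 4446 = 1423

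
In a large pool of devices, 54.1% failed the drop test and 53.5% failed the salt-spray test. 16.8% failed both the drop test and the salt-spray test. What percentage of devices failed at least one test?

90.8%

P(≥1) = 54.1 + 53.5 − 16.8 = 90.8%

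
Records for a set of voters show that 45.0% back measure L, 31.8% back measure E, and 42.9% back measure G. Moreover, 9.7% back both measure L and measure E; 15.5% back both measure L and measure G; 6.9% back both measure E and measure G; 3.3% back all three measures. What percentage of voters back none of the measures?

9.1%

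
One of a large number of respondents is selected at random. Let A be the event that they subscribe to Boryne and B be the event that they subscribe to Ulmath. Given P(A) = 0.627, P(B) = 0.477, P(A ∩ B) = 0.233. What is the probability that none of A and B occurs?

P(A ∪ B) = 0.627 + 0.477 − 0.233 = 0.871
P(none) = 1 − 0.871 = 0.129

0.129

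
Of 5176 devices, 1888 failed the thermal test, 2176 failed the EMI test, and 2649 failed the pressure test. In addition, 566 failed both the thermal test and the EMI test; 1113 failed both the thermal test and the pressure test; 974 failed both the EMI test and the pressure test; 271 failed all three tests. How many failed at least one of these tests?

|at least one| = 1888 + 2176 + 2649 − 566 − 1113 − 974 + 271 = 4331

4331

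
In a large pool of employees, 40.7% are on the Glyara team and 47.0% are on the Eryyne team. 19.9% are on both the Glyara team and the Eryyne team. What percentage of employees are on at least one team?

67.8%

P(≥1) = 40.7 + 47.0 − 19.9 = 67.8%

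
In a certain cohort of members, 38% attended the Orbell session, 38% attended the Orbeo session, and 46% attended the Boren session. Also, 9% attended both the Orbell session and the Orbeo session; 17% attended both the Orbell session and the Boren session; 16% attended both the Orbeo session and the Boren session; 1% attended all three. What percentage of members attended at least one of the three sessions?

81%

P(union) = 38 + 38 + 46 − 9 − 17 − 16 + 1 = 81%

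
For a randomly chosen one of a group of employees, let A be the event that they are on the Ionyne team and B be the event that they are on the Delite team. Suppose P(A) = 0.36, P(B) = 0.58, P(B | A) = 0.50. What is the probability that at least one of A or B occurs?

0.76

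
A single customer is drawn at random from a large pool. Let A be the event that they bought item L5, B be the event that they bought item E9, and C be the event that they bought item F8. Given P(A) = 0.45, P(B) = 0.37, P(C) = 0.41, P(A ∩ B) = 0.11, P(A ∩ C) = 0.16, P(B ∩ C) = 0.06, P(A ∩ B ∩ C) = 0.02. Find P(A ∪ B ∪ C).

By inclusion-exclusion,
P(A ∪ B ∪ C) = 0.45 + 0.37 + 0.41 − 0.11 − 0.16 − 0.06 + 0.02 = 0.92

0.92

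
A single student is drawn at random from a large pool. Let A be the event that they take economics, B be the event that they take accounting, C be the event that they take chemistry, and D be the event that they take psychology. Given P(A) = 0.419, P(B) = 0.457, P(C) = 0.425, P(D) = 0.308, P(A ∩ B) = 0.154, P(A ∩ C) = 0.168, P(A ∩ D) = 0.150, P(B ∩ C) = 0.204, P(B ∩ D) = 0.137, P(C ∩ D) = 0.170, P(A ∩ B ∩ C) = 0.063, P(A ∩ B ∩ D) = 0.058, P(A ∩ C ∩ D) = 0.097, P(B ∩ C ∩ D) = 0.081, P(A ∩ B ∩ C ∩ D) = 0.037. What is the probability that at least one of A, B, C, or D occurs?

P(A ∪ B ∪ C ∪ D) = 0.419 + 0.457 + 0.425 + 0.308 − 0.154 − 0.168 − 0.150 − 0.204 − 0.137 − 0.170 + 0.063 + 0.058 + 0.097 + 0.081 − 0.037 = 0.888

0.888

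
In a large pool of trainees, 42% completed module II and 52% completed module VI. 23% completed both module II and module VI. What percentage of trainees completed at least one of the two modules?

P(≥1) = 42 + 52 − 23 = 71%

71%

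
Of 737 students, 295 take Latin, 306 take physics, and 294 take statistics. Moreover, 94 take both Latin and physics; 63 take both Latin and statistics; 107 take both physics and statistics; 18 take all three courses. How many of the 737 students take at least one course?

649

|at least one| = 295 + 306 + 294 − 94 − 63 − 107 + 18 = 649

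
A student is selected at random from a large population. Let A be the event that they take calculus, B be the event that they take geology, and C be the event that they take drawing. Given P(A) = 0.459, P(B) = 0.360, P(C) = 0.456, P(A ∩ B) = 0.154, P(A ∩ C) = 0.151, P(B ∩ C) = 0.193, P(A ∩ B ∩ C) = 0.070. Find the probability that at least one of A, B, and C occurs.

Inclusion–exclusion gives
P(A ∪ B ∪ C) = 0.459 + 0.360 + 0.456 − 0.154 − 0.151 − 0.193 + 0.070 = 0.847

0.847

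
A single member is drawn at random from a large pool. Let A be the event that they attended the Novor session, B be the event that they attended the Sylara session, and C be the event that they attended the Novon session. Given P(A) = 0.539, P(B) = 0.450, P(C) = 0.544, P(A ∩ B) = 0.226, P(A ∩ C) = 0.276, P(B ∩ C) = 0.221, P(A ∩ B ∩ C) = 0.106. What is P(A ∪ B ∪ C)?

0.916

P(A ∪ B ∪ C) = 0.539 + 0.450 + 0.544 − 0.226 − 0.276 − 0.221 + 0.106 = 0.916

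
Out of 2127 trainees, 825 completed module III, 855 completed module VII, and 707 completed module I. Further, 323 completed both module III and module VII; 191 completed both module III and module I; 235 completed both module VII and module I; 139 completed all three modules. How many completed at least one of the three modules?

Using inclusion–exclusion:
|at least one| = 825 + 855 + 707 − 323 − 191 − 235 + 139 = 1777

1777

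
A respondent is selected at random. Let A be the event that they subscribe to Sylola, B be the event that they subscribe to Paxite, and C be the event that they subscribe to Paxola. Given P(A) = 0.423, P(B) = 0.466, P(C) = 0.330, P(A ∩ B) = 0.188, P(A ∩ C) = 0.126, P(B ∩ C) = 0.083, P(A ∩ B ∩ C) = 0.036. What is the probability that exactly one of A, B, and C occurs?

Using the inclusion–exclusion count for exactly one event:
P(exactly one) = 0.423 + 0.466 + 0.330 − 2·0.188 − 2·0.126 − 2·0.083 + 3·0.036 = 0.533

0.533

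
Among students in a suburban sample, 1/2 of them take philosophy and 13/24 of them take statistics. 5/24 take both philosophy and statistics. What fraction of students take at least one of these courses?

5/6

By inclusion–exclusion:
P(at least one) = 1/2 + 13/24 − 5/24 = 5/6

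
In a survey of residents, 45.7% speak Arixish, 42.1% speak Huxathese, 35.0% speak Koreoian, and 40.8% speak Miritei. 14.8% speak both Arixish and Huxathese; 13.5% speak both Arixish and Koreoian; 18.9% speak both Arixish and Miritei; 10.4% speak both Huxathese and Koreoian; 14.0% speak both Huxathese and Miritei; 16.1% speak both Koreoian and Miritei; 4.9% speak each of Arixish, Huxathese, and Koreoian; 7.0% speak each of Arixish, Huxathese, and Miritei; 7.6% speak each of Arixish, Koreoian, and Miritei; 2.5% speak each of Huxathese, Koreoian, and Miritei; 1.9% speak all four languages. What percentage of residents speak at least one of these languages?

96.0%

By inclusion-exclusion,
P(union) = 45.7 + 42.1 + 35.0 + 40.8 − 14.8 − 13.5 − 18.9 − 10.4 − 14.0 − 16.1 + 4.9 + 7.0 + 7.6 + 2.5 − 1.9 = 96.0%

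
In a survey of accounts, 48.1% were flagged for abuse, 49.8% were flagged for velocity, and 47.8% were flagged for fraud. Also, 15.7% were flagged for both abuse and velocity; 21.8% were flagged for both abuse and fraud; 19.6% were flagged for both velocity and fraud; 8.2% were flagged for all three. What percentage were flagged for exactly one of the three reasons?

56.1%

Using the inclusion–exclusion count for exactly one event:
P(exactly one) = 48.1 + 49.8 + 47.8 − 2·15.7 − 2·21.8 − 2·19.6 + 3·8.2 = 56.1%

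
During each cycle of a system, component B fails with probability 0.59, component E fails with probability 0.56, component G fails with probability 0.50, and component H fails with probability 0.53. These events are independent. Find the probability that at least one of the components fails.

P(none) = (1 − 0.59) × (1 − 0.56) × (1 − 0.50) × (1 − 0.53) = 0.41 × 0.44 × 0.50 × 0.47 = 0.042394
P(at least one) = 1 − 0.042394 = 0.957606

0.957606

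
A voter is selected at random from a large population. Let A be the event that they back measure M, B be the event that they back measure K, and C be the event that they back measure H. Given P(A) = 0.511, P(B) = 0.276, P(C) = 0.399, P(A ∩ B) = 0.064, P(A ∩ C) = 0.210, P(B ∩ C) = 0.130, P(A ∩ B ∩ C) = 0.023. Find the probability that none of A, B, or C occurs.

0.195

By inclusion-exclusion,
P(A ∪ B ∪ C) = 0.511 + 0.276 + 0.399 − 0.064 − 0.210 − 0.130 + 0.023 = 0.805
P(none) = 1 − 0.805 = 0.195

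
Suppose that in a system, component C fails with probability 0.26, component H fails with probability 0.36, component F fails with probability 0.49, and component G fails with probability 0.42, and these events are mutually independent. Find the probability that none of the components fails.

0.14009088

P(none) = (1 − 0.26) × (1 − 0.36) × (1 − 0.49) × (1 − 0.42) = 0.74 × 0.64 × 0.51 × 0.58 = 0.14009088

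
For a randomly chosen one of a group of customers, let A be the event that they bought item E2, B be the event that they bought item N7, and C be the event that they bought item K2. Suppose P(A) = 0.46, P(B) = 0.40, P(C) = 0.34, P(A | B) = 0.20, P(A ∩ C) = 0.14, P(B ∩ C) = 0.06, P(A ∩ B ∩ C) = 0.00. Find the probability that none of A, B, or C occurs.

0.08

P(A ∩ B) = P(B)·P(A|B) = 0.40 × 0.20 = 0.08
By inclusion–exclusion:
P(A ∪ B ∪ C) = 0.46 + 0.40 + 0.34 − 0.08 − 0.14 − 0.06 + 0.00 = 0.92
P(none) = 1 − 0.92 = 0.08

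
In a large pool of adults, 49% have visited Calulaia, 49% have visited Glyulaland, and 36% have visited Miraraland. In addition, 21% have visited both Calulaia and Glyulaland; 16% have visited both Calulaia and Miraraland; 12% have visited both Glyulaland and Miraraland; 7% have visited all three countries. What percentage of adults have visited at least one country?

92%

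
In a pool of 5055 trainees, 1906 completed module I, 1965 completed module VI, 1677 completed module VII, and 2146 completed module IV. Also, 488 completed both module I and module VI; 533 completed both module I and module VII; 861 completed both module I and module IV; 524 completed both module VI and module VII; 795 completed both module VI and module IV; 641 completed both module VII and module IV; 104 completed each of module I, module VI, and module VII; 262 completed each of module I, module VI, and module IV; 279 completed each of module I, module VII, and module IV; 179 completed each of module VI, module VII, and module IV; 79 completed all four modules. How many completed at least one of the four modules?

4597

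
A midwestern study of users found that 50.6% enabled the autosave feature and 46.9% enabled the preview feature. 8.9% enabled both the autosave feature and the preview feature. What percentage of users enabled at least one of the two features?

88.6%

Apply inclusion-exclusion:
P(union) = 50.6 + 46.9 − 8.9 = 88.6%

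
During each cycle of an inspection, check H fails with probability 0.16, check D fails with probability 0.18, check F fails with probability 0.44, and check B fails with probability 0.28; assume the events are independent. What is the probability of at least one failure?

P(none) = (1 − 0.16) × (1 − 0.18) × (1 − 0.44) × (1 − 0.28) = 0.84 × 0.82 × 0.56 × 0.72 = 0.27772416
P(at least one) = 1 − 0.27772416 = 0.72227584

0.72227584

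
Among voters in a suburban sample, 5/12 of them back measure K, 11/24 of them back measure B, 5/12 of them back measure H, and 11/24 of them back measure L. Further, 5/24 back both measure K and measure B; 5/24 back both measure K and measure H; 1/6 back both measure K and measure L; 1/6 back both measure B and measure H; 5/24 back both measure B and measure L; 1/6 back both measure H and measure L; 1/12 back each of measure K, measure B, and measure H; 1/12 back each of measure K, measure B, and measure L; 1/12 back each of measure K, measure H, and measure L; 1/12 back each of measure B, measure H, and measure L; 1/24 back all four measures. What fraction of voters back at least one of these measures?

11/12

Apply inclusion-exclusion:
P(≥1) = 5/12 + 11/24 + 5/12 + 11/24 − 5/24 − 5/24 − 1/6 − 1/6 − 5/24 − 1/6 + 1/12 + 1/12 + 1/12 + 1/12 − 1/24 = 11/12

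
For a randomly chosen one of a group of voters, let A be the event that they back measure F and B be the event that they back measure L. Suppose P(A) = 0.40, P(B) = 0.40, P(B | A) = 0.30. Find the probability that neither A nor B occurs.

0.32

P(A ∩ B) = P(A)·P(B|A) = 0.40 × 0.30 = 0.12
By inclusion–exclusion:
P(A ∪ B) = 0.40 + 0.40 − 0.12 = 0.68
P(none) = 1 − 0.68 = 0.32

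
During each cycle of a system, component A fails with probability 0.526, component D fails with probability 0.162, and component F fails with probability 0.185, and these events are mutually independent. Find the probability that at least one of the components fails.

P(none) = (1 − 0.526) × (1 − 0.162) × (1 − 0.185) = 0.474 × 0.838 × 0.815 = 0.32372778
P(at least one) = 1 − 0.32372778 = 0.67627222

0.67627222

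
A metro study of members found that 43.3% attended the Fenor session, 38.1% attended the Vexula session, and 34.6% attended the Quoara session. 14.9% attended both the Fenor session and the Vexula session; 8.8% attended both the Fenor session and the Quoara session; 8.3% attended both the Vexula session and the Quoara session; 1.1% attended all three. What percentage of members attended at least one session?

By inclusion-exclusion,
P(at least one) = 43.3 + 38.1 + 34.6 − 14.9 − 8.8 − 8.3 + 1.1 = 85.1%

85.1%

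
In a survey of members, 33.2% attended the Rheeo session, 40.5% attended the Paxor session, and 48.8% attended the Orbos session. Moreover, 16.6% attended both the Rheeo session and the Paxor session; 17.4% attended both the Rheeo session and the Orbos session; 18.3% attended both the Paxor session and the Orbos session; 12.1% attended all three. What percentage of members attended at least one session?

Apply inclusion-exclusion:
P(union) = 33.2 + 40.5 + 48.8 − 16.6 − 17.4 − 18.3 + 12.1 = 82.3%

82.3%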